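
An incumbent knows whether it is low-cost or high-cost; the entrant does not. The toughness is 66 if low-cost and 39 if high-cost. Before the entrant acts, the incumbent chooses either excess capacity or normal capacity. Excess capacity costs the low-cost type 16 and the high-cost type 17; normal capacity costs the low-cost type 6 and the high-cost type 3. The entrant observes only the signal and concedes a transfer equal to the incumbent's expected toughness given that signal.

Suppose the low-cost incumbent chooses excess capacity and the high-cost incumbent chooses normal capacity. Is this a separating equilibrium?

If types separate, excess capacity earns payment 66 and normal capacity earns 39.
Low-cost: excess capacity gives 66 − 16 = 50; normal capacity gives 39 − 6 = 33. No deviation. ✓
High-cost: normal capacity gives 39 − 3 = 36; excess capacity gives 66 − 17 = 49. Would deviate. ✗

No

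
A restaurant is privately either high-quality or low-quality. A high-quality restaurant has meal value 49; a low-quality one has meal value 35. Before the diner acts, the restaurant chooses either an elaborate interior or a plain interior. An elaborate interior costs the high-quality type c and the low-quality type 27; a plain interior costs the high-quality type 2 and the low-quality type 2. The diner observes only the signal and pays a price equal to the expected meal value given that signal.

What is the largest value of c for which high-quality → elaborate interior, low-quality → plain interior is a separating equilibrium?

Under separation: elaborate interior → high-quality (pays 49); plain interior → low-quality (pays 35).
Low-quality: 35 − 2 = 33 ≥ 49 − 27 = 22. Holds regardless of c. ✓
High-quality: 49 − c ≥ 35 − 2, so c ≤ 49 − 33 = 16.

16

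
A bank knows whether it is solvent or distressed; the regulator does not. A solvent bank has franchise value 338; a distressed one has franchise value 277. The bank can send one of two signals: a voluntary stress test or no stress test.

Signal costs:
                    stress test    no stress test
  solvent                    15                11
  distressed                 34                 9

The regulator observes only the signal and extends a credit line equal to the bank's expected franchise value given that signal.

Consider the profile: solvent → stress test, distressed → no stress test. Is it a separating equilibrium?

No

Under separation the regulator infers type exactly: stress test → solvent (pays 338), no stress test → distressed (pays 277).
Solvent: stress test gives 338 − 15 = 323; no stress test gives 277 − 11 = 266. No deviation. ✓
Distressed: no stress test gives 277 − 9 = 268; stress test gives 338 − 34 = 304. Would deviate. ✗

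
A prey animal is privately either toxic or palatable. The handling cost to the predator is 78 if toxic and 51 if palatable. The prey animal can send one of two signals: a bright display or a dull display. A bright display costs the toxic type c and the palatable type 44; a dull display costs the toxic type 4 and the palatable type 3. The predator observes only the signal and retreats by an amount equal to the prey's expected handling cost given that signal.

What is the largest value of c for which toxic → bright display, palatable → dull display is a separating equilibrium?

Under separation: bright display → toxic (pays 78); dull display → palatable (pays 51).
Palatable: 51 − 3 = 48 ≥ 78 − 44 = 34. Holds regardless of c. ✓
Toxic: 78 − c ≥ 51 − 4, so c ≤ 78 − 47 = 31.

31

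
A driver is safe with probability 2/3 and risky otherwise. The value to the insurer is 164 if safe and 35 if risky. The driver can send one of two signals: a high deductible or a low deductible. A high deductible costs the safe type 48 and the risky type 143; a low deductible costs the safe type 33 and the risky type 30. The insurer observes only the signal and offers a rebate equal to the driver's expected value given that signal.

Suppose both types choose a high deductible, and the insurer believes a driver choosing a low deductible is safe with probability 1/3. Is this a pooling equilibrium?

At the pooled signal (high deductible) the insurer holds the prior 2/3 and pays 2/3·164 + 1/3·35 = 121. Off-path (low deductible) belief 1/3 gives 1/3·164 + 2/3·35 = 78.
Safe: high deductible gives 121 − 48 = 73; low deductible gives 78 − 33 = 45. Stays. ✓
Risky: high deductible gives 121 − 143 = -22; low deductible gives 78 − 30 = 48. Deviates. ✗

No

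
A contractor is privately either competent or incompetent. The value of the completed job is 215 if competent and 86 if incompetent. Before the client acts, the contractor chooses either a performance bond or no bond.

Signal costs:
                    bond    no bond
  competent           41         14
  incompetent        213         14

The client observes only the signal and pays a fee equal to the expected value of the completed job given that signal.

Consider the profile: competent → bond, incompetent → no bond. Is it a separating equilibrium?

Yes

If types separate, bond earns payment 215 and no bond earns 86.
Competent: bond gives 215 − 41 = 174; no bond gives 86 − 14 = 72. No deviation. ✓
Incompetent: no bond gives 86 − 14 = 72; bond gives 215 − 213 = 2. No deviation. ✓
Both incentive constraints hold.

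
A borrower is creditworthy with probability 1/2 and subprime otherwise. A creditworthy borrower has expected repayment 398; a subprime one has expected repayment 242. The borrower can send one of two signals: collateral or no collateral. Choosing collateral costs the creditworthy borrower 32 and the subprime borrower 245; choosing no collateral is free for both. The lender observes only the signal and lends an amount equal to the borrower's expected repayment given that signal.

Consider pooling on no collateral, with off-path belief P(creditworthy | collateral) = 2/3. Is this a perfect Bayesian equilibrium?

Yes

On the equilibrium path (no collateral) the lender holds the prior 1/2 and pays 1/2·398 + 1/2·242 = 320. Off-path (collateral) belief 2/3 gives 2/3·398 + 1/3·242 = 346.
Creditworthy: no collateral gives 320 − 0 = 320; collateral gives 346 − 32 = 314. Stays. ✓
Subprime: no collateral gives 320 − 0 = 320; collateral gives 346 − 245 = 101. Stays. ✓
Beliefs are Bayes-consistent on-path and both types best-respond.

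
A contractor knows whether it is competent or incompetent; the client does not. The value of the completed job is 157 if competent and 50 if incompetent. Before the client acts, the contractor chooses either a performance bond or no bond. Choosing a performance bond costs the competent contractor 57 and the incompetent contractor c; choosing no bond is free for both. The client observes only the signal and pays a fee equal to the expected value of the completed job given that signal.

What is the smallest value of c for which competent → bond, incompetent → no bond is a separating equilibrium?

107

Under separation: bond → competent (pays 157); no bond → incompetent (pays 50).
Competent: 157 − 57 = 100 ≥ 50 − 0 = 50. Holds regardless of c. ✓
Incompetent: 50 − 0 ≥ 157 − c, so c ≥ 157 − 50 = 107.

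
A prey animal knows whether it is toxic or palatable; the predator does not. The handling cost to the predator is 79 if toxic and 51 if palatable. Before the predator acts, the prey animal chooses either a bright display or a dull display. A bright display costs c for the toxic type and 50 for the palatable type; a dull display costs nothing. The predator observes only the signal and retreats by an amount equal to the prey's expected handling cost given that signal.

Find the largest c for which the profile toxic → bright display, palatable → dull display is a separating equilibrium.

Under separation: bright display → toxic (pays 79); dull display → palatable (pays 51).
Palatable: 51 − 0 = 51 ≥ 79 − 50 = 29. Holds regardless of c. ✓
Toxic: 79 − c ≥ 51 − 0, so c ≤ 79 − 51 = 28.

28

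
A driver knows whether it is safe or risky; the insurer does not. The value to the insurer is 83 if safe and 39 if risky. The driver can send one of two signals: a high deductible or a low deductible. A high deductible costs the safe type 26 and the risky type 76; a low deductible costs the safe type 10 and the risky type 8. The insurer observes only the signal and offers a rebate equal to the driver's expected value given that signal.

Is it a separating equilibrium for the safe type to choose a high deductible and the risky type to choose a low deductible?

Yes

Under separation the insurer infers type exactly: high deductible → safe (pays 83), low deductible → risky (pays 39).
Safe: high deductible gives 83 − 26 = 57; low deductible gives 39 − 10 = 29. No deviation. ✓
Risky: low deductible gives 39 − 8 = 31; high deductible gives 83 − 76 = 7. No deviation. ✓
Both incentive constraints hold.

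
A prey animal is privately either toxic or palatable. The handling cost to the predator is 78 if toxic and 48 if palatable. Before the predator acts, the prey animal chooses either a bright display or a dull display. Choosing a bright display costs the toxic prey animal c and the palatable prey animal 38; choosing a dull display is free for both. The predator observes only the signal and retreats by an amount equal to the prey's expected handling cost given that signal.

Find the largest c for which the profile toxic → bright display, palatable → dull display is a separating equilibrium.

30

Under separation: bright display → toxic (pays 78); dull display → palatable (pays 48).
Palatable: 48 − 0 = 48 ≥ 78 − 38 = 40. Holds regardless of c. ✓
Toxic: 78 − c ≥ 48 − 0, so c ≤ 78 − 48 = 30.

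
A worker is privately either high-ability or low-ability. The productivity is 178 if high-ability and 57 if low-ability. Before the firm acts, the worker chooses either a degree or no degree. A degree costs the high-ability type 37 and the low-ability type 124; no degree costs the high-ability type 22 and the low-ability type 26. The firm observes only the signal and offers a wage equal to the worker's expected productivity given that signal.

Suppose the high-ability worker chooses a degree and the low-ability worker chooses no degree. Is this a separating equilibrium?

No

If types separate, degree earns payment 178 and no degree earns 57.
High-ability: degree gives 178 − 37 = 141; no degree gives 57 − 22 = 35. No deviation. ✓
Low-ability: no degree gives 57 − 26 = 31; degree gives 178 − 124 = 54. Would deviate. ✗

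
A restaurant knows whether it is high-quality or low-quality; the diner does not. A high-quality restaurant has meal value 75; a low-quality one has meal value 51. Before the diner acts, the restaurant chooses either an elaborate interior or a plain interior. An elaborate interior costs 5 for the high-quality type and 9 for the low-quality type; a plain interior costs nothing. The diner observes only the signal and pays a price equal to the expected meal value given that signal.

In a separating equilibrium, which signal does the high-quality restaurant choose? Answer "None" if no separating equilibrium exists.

Try high-quality → elaborate interior, low-quality → plain interior:
  Under separation the diner infers type exactly: elaborate interior → high-quality (pays 75), plain interior → low-quality (pays 51).
  High-quality: elaborate interior gives 75 − 5 = 70; plain interior gives 51 − 0 = 51. No deviation. ✓
  Low-quality: plain interior gives 51 − 0 = 51; elaborate interior gives 75 − 9 = 66. Would deviate. ✗
Try high-quality → plain interior, low-quality → elaborate interior:
  Under separation the diner infers type exactly: plain interior → high-quality (pays 75), elaborate interior → low-quality (pays 51).
  High-quality: plain interior gives 75 − 0 = 75; elaborate interior gives 51 − 5 = 46. No deviation. ✓
  Low-quality: elaborate interior gives 51 − 9 = 42; plain interior gives 75 − 0 = 75. Would deviate. ✗
Neither assignment is incentive-compatible.

None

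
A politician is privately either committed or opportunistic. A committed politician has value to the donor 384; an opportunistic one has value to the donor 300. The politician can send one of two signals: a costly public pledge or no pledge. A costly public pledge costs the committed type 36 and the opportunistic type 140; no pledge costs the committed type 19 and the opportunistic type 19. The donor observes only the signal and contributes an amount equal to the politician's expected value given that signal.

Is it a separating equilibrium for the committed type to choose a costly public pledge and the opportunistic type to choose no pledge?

Yes

If types separate, pledge earns payment 384 and no pledge earns 300.
Committed: pledge gives 384 − 36 = 348; no pledge gives 300 − 19 = 281. No deviation. ✓
Opportunistic: no pledge gives 300 − 19 = 281; pledge gives 384 − 140 = 244. No deviation. ✓
Neither type gains from mimicking the other.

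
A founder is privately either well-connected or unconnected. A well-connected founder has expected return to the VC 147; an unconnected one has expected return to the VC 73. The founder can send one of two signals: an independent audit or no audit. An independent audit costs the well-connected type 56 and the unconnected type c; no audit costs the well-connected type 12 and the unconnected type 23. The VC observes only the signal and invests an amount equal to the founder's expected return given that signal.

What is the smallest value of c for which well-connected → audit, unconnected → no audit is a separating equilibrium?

97

Under separation: audit → well-connected (pays 147); no audit → unconnected (pays 73).
Well-connected: 147 − 56 = 91 ≥ 73 − 12 = 61. Holds regardless of c. ✓
Unconnected: 73 − 23 ≥ 147 − c, so c ≥ 147 − 50 = 97.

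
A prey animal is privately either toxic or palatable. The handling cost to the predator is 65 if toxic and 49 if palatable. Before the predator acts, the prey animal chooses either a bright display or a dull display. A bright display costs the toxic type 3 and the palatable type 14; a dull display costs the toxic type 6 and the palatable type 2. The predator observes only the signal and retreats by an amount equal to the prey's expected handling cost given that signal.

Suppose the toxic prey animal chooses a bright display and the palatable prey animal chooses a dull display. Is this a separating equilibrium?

Under separation the predator infers type exactly: bright display → toxic (pays 65), dull display → palatable (pays 49).
Toxic: bright display gives 65 − 3 = 62; dull display gives 49 − 6 = 43. No deviation. ✓
Palatable: dull display gives 49 − 2 = 47; bright display gives 65 − 14 = 51. Would deviate. ✗

No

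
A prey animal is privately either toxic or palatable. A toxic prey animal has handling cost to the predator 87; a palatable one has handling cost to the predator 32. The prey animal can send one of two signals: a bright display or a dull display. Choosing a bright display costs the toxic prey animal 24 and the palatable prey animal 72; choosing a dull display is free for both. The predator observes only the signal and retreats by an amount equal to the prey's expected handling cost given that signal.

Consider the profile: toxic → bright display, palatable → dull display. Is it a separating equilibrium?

Under separation the predator infers type exactly: bright display → toxic (pays 87), dull display → palatable (pays 32).
Toxic: bright display gives 87 − 24 = 63; dull display gives 32 − 0 = 32. No deviation. ✓
Palatable: dull display gives 32 − 0 = 32; bright display gives 87 − 72 = 15. No deviation. ✓
Both incentive constraints hold.

Yes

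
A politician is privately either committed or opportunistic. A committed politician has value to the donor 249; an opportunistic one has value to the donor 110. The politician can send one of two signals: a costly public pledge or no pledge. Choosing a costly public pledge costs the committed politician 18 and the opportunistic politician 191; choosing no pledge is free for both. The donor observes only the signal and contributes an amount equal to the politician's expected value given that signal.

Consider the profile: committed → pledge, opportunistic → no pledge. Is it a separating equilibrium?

Yes

If types separate, pledge earns payment 249 and no pledge earns 110.
Committed: pledge gives 249 − 18 = 231; no pledge gives 110 − 0 = 110. No deviation. ✓
Opportunistic: no pledge gives 110 − 0 = 110; pledge gives 249 − 191 = 58. No deviation. ✓
Both incentive constraints hold.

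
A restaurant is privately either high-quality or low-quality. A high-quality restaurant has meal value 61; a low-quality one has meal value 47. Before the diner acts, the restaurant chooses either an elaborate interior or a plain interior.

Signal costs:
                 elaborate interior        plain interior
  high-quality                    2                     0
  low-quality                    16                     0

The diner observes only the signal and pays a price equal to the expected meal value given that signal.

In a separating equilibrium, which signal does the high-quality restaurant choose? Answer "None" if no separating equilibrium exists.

elaborate interior

Try high-quality → elaborate interior, low-quality → plain interior:
  If types separate, elaborate interior earns payment 61 and plain interior earns 47.
  High-quality: elaborate interior gives 61 − 2 = 59; plain interior gives 47 − 0 = 47. No deviation. ✓
  Low-quality: plain interior gives 47 − 0 = 47; elaborate interior gives 61 − 16 = 45. No deviation. ✓
Both hold — the high-quality type sends elaborate interior.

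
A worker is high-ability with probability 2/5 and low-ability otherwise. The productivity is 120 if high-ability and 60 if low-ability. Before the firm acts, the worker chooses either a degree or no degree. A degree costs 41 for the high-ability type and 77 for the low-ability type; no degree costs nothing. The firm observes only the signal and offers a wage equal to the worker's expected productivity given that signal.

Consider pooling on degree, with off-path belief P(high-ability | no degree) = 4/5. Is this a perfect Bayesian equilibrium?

No

On the equilibrium path (degree) the firm holds the prior 2/5 and pays 2/5·120 + 3/5·60 = 84. Off-path (no degree) belief 4/5 gives 4/5·120 + 1/5·60 = 108.
High-ability: degree gives 84 − 41 = 43; no degree gives 108 − 0 = 108. Deviates. ✗
Low-ability: degree gives 84 − 77 = 7; no degree gives 108 − 0 = 108. Deviates. ✗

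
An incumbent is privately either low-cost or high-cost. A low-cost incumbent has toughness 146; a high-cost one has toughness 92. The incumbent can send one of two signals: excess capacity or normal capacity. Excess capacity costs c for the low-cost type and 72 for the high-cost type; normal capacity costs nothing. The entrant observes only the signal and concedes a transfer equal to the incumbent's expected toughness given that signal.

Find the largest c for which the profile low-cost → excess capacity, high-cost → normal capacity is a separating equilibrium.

Under separation: excess capacity → low-cost (pays 146); normal capacity → high-cost (pays 92).
High-cost: 92 − 0 = 92 ≥ 146 − 72 = 74. Holds regardless of c. ✓
Low-cost: 146 − c ≥ 92 − 0, so c ≤ 146 − 92 = 54.

54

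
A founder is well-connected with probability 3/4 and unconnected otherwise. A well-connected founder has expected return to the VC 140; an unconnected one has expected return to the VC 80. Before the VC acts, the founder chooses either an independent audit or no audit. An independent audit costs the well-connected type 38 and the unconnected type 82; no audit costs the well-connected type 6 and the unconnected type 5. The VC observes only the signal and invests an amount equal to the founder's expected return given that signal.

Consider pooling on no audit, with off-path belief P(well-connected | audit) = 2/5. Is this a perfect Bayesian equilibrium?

Yes

At the pooled signal (no audit) the VC holds the prior 3/4 and pays 3/4·140 + 1/4·80 = 125. Off-path (audit) belief 2/5 gives 2/5·140 + 3/5·80 = 104.
Well-connected: no audit gives 125 − 6 = 119; audit gives 104 − 38 = 66. Stays. ✓
Unconnected: no audit gives 125 − 5 = 120; audit gives 104 − 82 = 22. Stays. ✓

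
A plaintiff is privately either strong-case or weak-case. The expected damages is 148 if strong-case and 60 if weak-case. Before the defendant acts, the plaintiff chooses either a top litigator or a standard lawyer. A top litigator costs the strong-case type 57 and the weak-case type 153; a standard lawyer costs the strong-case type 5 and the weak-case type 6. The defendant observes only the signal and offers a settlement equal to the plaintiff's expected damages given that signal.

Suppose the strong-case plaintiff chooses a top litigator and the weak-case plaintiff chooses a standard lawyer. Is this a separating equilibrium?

If types separate, top litigator earns payment 148 and standard lawyer earns 60.
Strong-case: top litigator gives 148 − 57 = 91; standard lawyer gives 60 − 5 = 55. No deviation. ✓
Weak-case: standard lawyer gives 60 − 6 = 54; top litigator gives 148 − 153 = -5. No deviation. ✓
Neither type gains from mimicking the other.

Yes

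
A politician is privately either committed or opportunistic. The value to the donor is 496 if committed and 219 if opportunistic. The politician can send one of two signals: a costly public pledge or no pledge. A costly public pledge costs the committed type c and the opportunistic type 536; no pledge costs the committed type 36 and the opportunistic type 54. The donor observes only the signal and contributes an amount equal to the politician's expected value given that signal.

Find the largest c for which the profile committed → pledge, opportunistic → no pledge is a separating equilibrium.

Under separation: pledge → committed (pays 496); no pledge → opportunistic (pays 219).
Opportunistic: 219 − 54 = 165 ≥ 496 − 536 = -40. Holds regardless of c. ✓
Committed: 496 − c ≥ 219 − 36, so c ≤ 496 − 183 = 313.

313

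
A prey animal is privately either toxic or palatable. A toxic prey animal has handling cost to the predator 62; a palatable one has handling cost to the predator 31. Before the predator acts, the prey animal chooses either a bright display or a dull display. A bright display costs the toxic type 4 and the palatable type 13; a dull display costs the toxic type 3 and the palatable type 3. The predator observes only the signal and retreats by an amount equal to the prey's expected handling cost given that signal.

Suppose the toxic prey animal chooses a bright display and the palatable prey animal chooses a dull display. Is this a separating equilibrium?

No

If types separate, bright display earns payment 62 and dull display earns 31.
Toxic: bright display gives 62 − 4 = 58; dull display gives 31 − 3 = 28. No deviation. ✓
Palatable: dull display gives 31 − 3 = 28; bright display gives 62 − 13 = 49. Would deviate. ✗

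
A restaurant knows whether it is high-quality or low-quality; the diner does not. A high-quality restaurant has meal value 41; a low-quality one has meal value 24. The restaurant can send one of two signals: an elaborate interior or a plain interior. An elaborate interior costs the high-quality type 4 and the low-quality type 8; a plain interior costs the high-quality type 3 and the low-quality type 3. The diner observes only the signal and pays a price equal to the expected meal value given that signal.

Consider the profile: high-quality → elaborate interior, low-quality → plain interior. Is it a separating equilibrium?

No

If types separate, elaborate interior earns payment 41 and plain interior earns 24.
High-quality: elaborate interior gives 41 − 4 = 37; plain interior gives 24 − 3 = 21. No deviation. ✓
Low-quality: plain interior gives 24 − 3 = 21; elaborate interior gives 41 − 8 = 33. Would deviate. ✗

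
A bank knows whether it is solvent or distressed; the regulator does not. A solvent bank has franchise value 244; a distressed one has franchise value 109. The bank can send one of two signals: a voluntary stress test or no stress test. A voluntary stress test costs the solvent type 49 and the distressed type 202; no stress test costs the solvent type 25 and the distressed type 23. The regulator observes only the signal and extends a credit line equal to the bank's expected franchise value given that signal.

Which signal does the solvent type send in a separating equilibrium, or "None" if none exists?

stress test

Try solvent → stress test, distressed → no stress test:
  Under separation the regulator infers type exactly: stress test → solvent (pays 244), no stress test → distressed (pays 109).
  Solvent: stress test gives 244 − 49 = 195; no stress test gives 109 − 25 = 84. No deviation. ✓
  Distressed: no stress test gives 109 − 23 = 86; stress test gives 244 − 202 = 42. No deviation. ✓
Both hold — the solvent type sends stress test.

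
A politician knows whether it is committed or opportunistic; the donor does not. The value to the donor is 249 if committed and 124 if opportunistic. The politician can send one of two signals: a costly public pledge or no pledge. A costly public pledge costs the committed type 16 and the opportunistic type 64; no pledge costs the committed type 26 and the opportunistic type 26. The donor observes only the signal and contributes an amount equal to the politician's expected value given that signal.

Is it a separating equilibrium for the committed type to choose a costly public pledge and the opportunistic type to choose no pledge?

Under separation the donor infers type exactly: pledge → committed (pays 249), no pledge → opportunistic (pays 124).
Committed: pledge gives 249 − 16 = 233; no pledge gives 124 − 26 = 98. No deviation. ✓
Opportunistic: no pledge gives 124 − 26 = 98; pledge gives 249 − 64 = 185. Would deviate. ✗

No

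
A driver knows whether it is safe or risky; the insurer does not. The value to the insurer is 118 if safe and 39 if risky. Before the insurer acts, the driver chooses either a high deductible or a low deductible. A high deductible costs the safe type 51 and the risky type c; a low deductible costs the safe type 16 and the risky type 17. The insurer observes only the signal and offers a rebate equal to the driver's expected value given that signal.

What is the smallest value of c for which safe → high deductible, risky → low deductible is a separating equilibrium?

Under separation: high deductible → safe (pays 118); low deductible → risky (pays 39).
Safe: 118 − 51 = 67 ≥ 39 − 16 = 23. Holds regardless of c. ✓
Risky: 39 − 17 ≥ 118 − c, so c ≥ 118 − 22 = 96.

96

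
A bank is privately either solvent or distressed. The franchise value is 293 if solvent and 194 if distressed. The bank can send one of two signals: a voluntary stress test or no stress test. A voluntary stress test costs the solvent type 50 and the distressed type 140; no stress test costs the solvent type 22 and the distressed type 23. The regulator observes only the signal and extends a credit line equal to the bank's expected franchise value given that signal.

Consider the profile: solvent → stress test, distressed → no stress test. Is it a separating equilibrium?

If types separate, stress test earns payment 293 and no stress test earns 194.
Solvent: stress test gives 293 − 50 = 243; no stress test gives 194 − 22 = 172. No deviation. ✓
Distressed: no stress test gives 194 − 23 = 171; stress test gives 293 − 140 = 153. No deviation. ✓
Both incentive constraints hold.

Yes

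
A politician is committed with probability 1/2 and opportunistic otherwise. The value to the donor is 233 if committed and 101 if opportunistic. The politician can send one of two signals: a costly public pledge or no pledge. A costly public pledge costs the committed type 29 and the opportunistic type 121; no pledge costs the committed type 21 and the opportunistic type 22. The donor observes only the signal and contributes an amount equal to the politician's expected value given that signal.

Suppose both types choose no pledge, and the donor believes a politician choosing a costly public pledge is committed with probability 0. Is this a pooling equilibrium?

Yes

On the equilibrium path (no pledge) the donor holds the prior 1/2 and pays 1/2·233 + 1/2·101 = 167. Off-path (pledge) belief 0 gives 0·233 + 1·101 = 101.
Committed: no pledge gives 167 − 21 = 146; pledge gives 101 − 29 = 72. Stays. ✓
Opportunistic: no pledge gives 167 − 22 = 145; pledge gives 101 − 121 = -20. Stays. ✓
Beliefs are Bayes-consistent on-path and both types best-respond.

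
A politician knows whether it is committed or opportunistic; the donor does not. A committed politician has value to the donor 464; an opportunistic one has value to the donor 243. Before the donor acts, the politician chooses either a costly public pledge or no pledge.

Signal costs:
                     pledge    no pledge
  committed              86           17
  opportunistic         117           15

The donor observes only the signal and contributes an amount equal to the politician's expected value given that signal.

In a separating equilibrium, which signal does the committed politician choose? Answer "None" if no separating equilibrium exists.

None

Try committed → pledge, opportunistic → no pledge:
  Under separation the donor infers type exactly: pledge → committed (pays 464), no pledge → opportunistic (pays 243).
  Committed: pledge gives 464 − 86 = 378; no pledge gives 243 − 17 = 226. No deviation. ✓
  Opportunistic: no pledge gives 243 − 15 = 228; pledge gives 464 − 117 = 347. Would deviate. ✗
Try committed → no pledge, opportunistic → pledge:
  Under separation the donor infers type exactly: no pledge → committed (pays 464), pledge → opportunistic (pays 243).
  Committed: no pledge gives 464 − 17 = 447; pledge gives 243 − 86 = 157. No deviation. ✓
  Opportunistic: pledge gives 243 − 117 = 126; no pledge gives 464 − 15 = 449. Would deviate. ✗
Neither assignment is incentive-compatible.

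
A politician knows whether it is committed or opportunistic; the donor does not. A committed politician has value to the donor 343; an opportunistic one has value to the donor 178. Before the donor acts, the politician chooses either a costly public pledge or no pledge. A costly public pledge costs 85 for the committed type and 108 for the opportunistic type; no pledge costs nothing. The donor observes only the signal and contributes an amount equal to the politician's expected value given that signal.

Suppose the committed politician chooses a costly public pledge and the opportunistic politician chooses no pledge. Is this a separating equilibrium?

No

Under separation the donor infers type exactly: pledge → committed (pays 343), no pledge → opportunistic (pays 178).
Committed: pledge gives 343 − 85 = 258; no pledge gives 178 − 0 = 178. No deviation. ✓
Opportunistic: no pledge gives 178 − 0 = 178; pledge gives 343 − 108 = 235. Would deviate. ✗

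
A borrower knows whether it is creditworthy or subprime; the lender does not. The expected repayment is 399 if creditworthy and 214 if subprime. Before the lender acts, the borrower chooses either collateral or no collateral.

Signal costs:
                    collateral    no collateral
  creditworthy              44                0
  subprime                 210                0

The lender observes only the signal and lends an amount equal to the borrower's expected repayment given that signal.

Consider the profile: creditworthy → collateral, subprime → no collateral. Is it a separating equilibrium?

Under separation the lender infers type exactly: collateral → creditworthy (pays 399), no collateral → subprime (pays 214).
Creditworthy: collateral gives 399 − 44 = 355; no collateral gives 214 − 0 = 214. No deviation. ✓
Subprime: no collateral gives 214 − 0 = 214; collateral gives 399 − 210 = 189. No deviation. ✓
Neither type gains from mimicking the other.

Yes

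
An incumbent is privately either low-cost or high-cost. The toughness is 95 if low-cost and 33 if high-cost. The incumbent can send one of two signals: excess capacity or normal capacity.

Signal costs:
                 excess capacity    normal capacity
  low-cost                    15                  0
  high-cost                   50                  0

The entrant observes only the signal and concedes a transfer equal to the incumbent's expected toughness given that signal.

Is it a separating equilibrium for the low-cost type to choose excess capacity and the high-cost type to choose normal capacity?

Under separation the entrant infers type exactly: excess capacity → low-cost (pays 95), normal capacity → high-cost (pays 33).
Low-cost: excess capacity gives 95 − 15 = 80; normal capacity gives 33 − 0 = 33. No deviation. ✓
High-cost: normal capacity gives 33 − 0 = 33; excess capacity gives 95 − 50 = 45. Would deviate. ✗

No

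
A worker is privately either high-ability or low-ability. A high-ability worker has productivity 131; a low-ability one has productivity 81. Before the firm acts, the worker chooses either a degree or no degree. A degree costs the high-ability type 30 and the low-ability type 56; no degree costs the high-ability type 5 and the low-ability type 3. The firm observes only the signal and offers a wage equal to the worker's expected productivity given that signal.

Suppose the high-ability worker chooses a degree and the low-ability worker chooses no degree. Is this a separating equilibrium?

Yes

If types separate, degree earns payment 131 and no degree earns 81.
High-ability: degree gives 131 − 30 = 101; no degree gives 81 − 5 = 76. No deviation. ✓
Low-ability: no degree gives 81 − 3 = 78; degree gives 131 − 56 = 75. No deviation. ✓
Both incentive constraints hold.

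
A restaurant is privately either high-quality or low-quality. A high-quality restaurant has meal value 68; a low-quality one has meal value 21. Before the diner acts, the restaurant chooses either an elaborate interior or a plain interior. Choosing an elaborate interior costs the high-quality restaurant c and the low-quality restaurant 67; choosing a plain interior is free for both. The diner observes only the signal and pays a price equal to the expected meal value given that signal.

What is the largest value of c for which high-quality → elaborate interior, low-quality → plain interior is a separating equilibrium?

47

Under separation: elaborate interior → high-quality (pays 68); plain interior → low-quality (pays 21).
Low-quality: 21 − 0 = 21 ≥ 68 − 67 = 1. Holds regardless of c. ✓
High-quality: 68 − c ≥ 21 − 0, so c ≤ 68 − 21 = 47.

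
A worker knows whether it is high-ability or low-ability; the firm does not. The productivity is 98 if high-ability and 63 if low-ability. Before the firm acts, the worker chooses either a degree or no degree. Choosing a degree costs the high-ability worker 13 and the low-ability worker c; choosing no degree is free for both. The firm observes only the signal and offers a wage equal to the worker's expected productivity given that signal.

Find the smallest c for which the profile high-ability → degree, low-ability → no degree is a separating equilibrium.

35

Under separation: degree → high-ability (pays 98); no degree → low-ability (pays 63).
High-ability: 98 − 13 = 85 ≥ 63 − 0 = 63. Holds regardless of c. ✓
Low-ability: 63 − 0 ≥ 98 − c, so c ≥ 98 − 63 = 35.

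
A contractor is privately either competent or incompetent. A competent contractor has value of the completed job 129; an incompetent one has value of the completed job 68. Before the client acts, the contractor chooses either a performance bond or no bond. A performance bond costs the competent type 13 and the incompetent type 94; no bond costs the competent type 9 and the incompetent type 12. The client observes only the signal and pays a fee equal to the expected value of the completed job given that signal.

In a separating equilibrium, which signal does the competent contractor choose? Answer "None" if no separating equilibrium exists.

Try competent → bond, incompetent → no bond:
  If types separate, bond earns payment 129 and no bond earns 68.
  Competent: bond gives 129 − 13 = 116; no bond gives 68 − 9 = 59. No deviation. ✓
  Incompetent: no bond gives 68 − 12 = 56; bond gives 129 − 94 = 35. No deviation. ✓
Both hold — the competent type sends bond.

bond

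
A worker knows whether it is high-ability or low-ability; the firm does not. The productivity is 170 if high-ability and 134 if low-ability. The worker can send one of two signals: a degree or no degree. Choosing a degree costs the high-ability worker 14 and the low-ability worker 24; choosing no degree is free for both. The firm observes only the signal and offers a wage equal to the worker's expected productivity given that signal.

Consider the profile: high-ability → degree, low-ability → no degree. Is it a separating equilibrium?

If types separate, degree earns payment 170 and no degree earns 134.
High-ability: degree gives 170 − 14 = 156; no degree gives 134 − 0 = 134. No deviation. ✓
Low-ability: no degree gives 134 − 0 = 134; degree gives 170 − 24 = 146. Would deviate. ✗

No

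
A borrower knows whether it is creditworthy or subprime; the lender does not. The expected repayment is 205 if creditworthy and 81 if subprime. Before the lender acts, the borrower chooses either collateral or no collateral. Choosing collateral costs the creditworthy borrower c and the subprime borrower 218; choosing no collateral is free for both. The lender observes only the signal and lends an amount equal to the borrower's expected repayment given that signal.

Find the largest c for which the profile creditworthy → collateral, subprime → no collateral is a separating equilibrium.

124

Under separation: collateral → creditworthy (pays 205); no collateral → subprime (pays 81).
Subprime: 81 − 0 = 81 ≥ 205 − 218 = -13. Holds regardless of c. ✓
Creditworthy: 205 − c ≥ 81 − 0, so c ≤ 205 − 81 = 124.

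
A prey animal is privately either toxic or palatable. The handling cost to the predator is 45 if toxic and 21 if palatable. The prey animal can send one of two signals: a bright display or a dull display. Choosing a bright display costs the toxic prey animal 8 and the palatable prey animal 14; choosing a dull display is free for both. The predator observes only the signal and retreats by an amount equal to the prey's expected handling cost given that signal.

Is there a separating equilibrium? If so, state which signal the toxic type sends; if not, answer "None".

None

Try toxic → bright display, palatable → dull display:
  If types separate, bright display earns payment 45 and dull display earns 21.
  Toxic: bright display gives 45 − 8 = 37; dull display gives 21 − 0 = 21. No deviation. ✓
  Palatable: dull display gives 21 − 0 = 21; bright display gives 45 − 14 = 31. Would deviate. ✗
Try toxic → dull display, palatable → bright display:
  If types separate, dull display earns payment 45 and bright display earns 21.
  Toxic: dull display gives 45 − 0 = 45; bright display gives 21 − 8 = 13. No deviation. ✓
  Palatable: bright display gives 21 − 14 = 7; dull display gives 45 − 0 = 45. Would deviate. ✗
Neither assignment is incentive-compatible.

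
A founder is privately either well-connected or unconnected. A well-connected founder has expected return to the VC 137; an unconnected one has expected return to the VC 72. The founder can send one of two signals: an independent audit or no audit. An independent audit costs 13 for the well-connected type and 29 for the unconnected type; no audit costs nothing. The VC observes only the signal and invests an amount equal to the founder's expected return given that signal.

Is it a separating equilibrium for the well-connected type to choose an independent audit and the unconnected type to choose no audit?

Under separation the VC infers type exactly: audit → well-connected (pays 137), no audit → unconnected (pays 72).
Well-connected: audit gives 137 − 13 = 124; no audit gives 72 − 0 = 72. No deviation. ✓
Unconnected: no audit gives 72 − 0 = 72; audit gives 137 − 29 = 108. Would deviate. ✗

No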